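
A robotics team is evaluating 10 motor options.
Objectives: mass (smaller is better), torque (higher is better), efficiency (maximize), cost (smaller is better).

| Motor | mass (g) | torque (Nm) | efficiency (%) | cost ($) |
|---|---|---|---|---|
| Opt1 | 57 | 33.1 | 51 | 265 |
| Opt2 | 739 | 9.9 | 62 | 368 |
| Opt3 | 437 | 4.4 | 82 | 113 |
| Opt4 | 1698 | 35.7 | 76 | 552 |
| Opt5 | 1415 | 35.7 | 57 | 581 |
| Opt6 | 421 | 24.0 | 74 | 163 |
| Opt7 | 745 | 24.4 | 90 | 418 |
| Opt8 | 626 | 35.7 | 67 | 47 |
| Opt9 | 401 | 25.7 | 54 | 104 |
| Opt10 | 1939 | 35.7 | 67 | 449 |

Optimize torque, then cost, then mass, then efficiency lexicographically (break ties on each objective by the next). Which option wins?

First maximize torque: best is 35.7, kept {Opt4, Opt5, Opt8, Opt10}.
Then minimize cost: best is 47, kept {Opt8}.

Opt8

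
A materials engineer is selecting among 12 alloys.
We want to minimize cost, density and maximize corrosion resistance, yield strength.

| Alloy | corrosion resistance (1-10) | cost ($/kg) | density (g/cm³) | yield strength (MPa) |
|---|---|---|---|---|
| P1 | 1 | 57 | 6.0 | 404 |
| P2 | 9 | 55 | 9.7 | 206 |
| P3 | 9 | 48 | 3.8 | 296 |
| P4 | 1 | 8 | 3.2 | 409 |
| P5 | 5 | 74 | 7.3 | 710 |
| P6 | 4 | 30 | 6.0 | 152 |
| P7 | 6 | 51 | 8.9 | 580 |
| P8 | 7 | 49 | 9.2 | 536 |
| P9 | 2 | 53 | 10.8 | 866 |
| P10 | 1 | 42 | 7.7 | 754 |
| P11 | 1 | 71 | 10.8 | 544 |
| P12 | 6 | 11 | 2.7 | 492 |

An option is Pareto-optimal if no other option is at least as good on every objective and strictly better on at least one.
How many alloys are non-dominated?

8

P1: dominated by P4 (corrosion resistance 1≥1, cost 8≤57, density 3.2≤6.0, yield strength 409≥404).
P2: dominated by P3 (corrosion resistance 9≥9, cost 48≤55, density 3.8≤9.7, yield strength 296≥206).
P3: not dominated.
P4: not dominated (best cost).
P5: not dominated.
P6: dominated by P12 (corrosion resistance 6≥4, cost 11≤30, density 2.7≤6.0, yield strength 492≥152).
P7: not dominated.
P8: not dominated.
P9: not dominated (best yield strength).
P10: not dominated.
P11: dominated by P7 (corrosion resistance 6≥1, cost 51≤71, density 8.9≤10.8, yield strength 580≥544).
P12: not dominated (best density).
Pareto-optimal: P3, P4, P5, P7, P8, P9, P10, P12 → 8.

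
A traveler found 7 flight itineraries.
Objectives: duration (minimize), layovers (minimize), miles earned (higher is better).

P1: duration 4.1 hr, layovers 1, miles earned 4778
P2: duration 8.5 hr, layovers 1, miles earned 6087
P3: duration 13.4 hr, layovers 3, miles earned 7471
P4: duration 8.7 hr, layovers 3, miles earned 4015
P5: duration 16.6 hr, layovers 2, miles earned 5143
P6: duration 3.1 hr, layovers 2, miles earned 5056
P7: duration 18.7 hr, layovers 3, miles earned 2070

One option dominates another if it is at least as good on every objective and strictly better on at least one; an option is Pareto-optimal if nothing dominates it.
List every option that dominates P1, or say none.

none

P2: worse on duration (8.5 vs 4.1).
P3: worse on duration (13.4 vs 4.1).
P4: worse on duration (8.7 vs 4.1).
P5: worse on duration (16.6 vs 4.1).
P6: worse on layovers (2 vs 1).
P7: worse on duration (18.7 vs 4.1).
No option dominates P1.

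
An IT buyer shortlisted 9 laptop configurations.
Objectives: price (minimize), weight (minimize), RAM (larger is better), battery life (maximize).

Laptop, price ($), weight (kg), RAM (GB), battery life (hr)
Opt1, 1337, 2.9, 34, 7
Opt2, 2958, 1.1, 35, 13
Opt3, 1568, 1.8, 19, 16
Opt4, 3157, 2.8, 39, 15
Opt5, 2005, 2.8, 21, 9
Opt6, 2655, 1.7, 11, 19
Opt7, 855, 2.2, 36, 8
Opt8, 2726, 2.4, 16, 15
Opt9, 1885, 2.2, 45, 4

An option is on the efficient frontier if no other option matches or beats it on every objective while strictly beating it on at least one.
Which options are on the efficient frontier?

Opt2, Opt3, Opt4, Opt5, Opt6, Opt7, Opt9

Opt1: dominated by Opt7 (price 855≤1337, weight 2.2≤2.9, RAM 36≥34, battery life 8≥7).
Opt2: not dominated (best weight).
Opt3: not dominated.
Opt4: not dominated.
Opt5: not dominated.
Opt6: not dominated (best battery life).
Opt7: not dominated (best price).
Opt8: dominated by Opt3 (price 1568≤2726, weight 1.8≤2.4, RAM 19≥16, battery life 16≥15).
Opt9: not dominated (best RAM).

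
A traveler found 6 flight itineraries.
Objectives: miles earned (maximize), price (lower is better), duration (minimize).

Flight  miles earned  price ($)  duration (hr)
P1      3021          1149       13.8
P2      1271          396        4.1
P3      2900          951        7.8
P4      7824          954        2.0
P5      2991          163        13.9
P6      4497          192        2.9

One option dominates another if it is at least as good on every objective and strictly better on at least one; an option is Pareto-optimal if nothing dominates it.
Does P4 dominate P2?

No

P4 vs P2: P4 is worse on price (954 vs 396), so it does not dominate P2.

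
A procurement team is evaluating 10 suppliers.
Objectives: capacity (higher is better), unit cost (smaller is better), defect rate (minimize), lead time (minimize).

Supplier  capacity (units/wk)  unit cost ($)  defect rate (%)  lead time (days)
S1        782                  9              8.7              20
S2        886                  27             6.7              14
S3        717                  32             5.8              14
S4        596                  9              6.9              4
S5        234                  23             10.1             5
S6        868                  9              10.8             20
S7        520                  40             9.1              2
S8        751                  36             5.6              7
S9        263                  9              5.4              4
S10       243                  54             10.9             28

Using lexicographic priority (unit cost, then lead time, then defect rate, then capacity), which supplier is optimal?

S9

First minimize unit cost: best is 9, kept {S1, S4, S6, S9}.
Then minimize lead time: best is 4, kept {S4, S9}.
Then minimize defect rate: best is 5.4, kept {S9}.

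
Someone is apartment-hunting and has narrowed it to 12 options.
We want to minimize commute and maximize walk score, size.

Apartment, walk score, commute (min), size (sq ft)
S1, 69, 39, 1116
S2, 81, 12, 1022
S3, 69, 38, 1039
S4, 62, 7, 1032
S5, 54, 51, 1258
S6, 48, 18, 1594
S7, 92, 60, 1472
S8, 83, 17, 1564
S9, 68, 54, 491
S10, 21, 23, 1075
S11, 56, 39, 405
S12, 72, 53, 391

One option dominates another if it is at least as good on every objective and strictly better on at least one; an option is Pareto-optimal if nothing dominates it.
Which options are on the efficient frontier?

S1: dominated by S8 (walk score 83≥69, commute 17≤39, size 1564≥1116).
S2: not dominated.
S3: dominated by S8 (walk score 83≥69, commute 17≤38, size 1564≥1039).
S4: not dominated (best commute).
S5: dominated by S8 (walk score 83≥54, commute 17≤51, size 1564≥1258).
S6: not dominated (best size).
S7: not dominated (best walk score).
S8: not dominated.
S9: dominated by S1 (walk score 69≥68, commute 39≤54, size 1116≥491).
S10: dominated by S6 (walk score 48≥21, commute 18≤23, size 1594≥1075).
S11: dominated by S1 (walk score 69≥56, commute 39≤39, size 1116≥405).
S12: dominated by S2 (walk score 81≥72, commute 12≤53, size 1022≥391).

S2, S4, S6, S7, S8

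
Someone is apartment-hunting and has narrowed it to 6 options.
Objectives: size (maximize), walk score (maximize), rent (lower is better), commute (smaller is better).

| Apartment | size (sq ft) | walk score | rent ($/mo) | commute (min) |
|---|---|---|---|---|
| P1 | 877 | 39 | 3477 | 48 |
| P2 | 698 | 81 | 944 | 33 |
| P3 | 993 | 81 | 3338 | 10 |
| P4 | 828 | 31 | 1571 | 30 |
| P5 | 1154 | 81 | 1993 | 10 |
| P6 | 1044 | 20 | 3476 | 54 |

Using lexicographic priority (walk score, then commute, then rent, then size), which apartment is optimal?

P5

First maximize walk score: best is 81, kept {P2, P3, P5}.
Then minimize commute: best is 10, kept {P3, P5}.
Then minimize rent: best is 1993, kept {P5}.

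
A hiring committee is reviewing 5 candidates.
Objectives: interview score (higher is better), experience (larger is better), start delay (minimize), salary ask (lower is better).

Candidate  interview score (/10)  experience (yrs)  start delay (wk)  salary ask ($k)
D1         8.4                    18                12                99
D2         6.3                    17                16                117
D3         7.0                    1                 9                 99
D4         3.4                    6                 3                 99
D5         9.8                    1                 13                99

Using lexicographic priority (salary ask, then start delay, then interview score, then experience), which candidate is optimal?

D4

First minimize salary ask: best is 99, kept {D1, D3, D4, D5}.
Then minimize start delay: best is 3, kept {D4}.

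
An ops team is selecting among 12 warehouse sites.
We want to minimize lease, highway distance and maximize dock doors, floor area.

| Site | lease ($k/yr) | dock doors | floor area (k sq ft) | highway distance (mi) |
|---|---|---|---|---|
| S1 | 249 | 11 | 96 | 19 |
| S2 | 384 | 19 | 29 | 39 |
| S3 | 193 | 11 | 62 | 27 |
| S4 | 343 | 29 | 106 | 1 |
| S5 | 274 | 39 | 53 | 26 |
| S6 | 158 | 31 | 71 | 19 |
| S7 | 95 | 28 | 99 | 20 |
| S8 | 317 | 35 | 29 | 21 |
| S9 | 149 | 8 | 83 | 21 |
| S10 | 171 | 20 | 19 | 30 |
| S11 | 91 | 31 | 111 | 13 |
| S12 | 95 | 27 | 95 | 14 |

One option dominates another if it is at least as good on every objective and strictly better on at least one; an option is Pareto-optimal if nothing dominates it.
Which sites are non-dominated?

S4, S5, S8, S11

S1: dominated by S11 (lease 91≤249, dock doors 31≥11, floor area 111≥96, highway distance 13≤19).
S2: dominated by S4 (lease 343≤384, dock doors 29≥19, floor area 106≥29, highway distance 1≤39).
S3: dominated by S6 (lease 158≤193, dock doors 31≥11, floor area 71≥62, highway distance 19≤27).
S4: not dominated (best highway distance).
S5: not dominated (best dock doors).
S6: dominated by S11 (lease 91≤158, dock doors 31≥31, floor area 111≥71, highway distance 13≤19).
S7: dominated by S11 (lease 91≤95, dock doors 31≥28, floor area 111≥99, highway distance 13≤20).
S8: not dominated.
S9: dominated by S7 (lease 95≤149, dock doors 28≥8, floor area 99≥83, highway distance 20≤21).
S10: dominated by S6 (lease 158≤171, dock doors 31≥20, floor area 71≥19, highway distance 19≤30).
S11: not dominated (best lease).
S12: dominated by S11 (lease 91≤95, dock doors 31≥27, floor area 111≥95, highway distance 13≤14).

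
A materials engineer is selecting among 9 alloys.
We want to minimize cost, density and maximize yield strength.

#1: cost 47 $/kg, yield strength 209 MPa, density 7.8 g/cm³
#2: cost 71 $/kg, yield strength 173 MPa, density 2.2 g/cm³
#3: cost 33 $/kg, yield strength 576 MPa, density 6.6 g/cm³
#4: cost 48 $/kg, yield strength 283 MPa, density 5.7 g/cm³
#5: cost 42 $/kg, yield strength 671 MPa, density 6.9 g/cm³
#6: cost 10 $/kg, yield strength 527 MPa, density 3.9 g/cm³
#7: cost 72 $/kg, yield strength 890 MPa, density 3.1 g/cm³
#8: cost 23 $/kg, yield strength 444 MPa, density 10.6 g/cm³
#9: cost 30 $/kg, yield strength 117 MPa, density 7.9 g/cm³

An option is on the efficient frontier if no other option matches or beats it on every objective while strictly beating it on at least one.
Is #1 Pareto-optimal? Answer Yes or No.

No

#3 vs #1: cost 33≤47, yield strength 576≥209, density 6.6≤7.8 — #3 is at least as good on every objective and strictly better on at least one, so #3 dominates #1.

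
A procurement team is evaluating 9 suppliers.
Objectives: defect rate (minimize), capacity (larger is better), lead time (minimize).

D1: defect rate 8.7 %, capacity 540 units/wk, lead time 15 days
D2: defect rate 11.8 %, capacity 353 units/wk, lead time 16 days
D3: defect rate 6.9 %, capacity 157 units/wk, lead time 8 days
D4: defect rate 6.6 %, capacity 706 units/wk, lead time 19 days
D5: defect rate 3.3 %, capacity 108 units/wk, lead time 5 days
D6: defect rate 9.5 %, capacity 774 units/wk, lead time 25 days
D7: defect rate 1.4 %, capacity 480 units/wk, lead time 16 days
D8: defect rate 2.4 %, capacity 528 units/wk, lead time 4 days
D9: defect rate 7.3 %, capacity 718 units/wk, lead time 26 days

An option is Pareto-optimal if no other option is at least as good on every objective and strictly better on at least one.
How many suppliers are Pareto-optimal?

6

D1: not dominated.
D2: dominated by D1 (defect rate 8.7≤11.8, capacity 540≥353, lead time 15≤16).
D3: dominated by D8 (defect rate 2.4≤6.9, capacity 528≥157, lead time 4≤8).
D4: not dominated.
D5: dominated by D8 (defect rate 2.4≤3.3, capacity 528≥108, lead time 4≤5).
D6: not dominated (best capacity).
D7: not dominated (best defect rate).
D8: not dominated (best lead time).
D9: not dominated.
Pareto-optimal: D1, D4, D6, D7, D8, D9 → 6.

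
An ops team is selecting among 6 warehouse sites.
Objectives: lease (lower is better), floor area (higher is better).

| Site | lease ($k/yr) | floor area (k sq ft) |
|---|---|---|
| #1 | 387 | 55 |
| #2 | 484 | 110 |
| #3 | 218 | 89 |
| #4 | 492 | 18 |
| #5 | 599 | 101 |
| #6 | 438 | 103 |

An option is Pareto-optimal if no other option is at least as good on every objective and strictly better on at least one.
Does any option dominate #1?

Yes

#3 vs #1: lease 218≤387, floor area 89≥55 — #3 is at least as good on every objective and strictly better on at least one, so #3 dominates #1.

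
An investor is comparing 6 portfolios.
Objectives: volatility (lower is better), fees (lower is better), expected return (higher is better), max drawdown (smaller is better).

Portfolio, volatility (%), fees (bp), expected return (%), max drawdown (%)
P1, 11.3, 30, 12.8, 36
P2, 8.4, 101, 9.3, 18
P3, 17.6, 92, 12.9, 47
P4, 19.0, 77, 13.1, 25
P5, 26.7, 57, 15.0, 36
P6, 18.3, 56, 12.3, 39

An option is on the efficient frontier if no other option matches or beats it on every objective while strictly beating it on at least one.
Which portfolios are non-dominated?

P1, P2, P3, P4, P5

P1: not dominated (best fees).
P2: not dominated (best volatility).
P3: not dominated.
P4: not dominated.
P5: not dominated (best expected return).
P6: dominated by P1 (volatility 11.3≤18.3, fees 30≤56, expected return 12.8≥12.3, max drawdown 36≤39).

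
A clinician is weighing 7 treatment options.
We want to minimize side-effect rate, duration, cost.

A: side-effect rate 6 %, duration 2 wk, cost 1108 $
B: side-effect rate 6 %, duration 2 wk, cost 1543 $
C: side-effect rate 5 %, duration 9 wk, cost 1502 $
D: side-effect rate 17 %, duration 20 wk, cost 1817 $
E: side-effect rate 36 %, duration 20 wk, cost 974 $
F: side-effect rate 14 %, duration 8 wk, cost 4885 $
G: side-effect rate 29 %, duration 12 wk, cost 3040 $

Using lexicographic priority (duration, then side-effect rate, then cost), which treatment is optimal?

First minimize duration: best is 2, kept {A, B}.
Then minimize side-effect rate: best is 6, kept {A, B}.
Then minimize cost: best is 1108, kept {A}.

A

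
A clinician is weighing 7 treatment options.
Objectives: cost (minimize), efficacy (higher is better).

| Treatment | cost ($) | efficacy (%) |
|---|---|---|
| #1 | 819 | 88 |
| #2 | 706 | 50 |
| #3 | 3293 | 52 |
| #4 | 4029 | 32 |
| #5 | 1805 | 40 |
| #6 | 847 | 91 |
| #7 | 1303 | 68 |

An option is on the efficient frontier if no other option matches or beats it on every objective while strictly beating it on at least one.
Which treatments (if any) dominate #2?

#1: worse on cost (819 vs 706).
#3: worse on cost (3293 vs 706).
#4: worse on cost (4029 vs 706).
#5: worse on cost (1805 vs 706).
#6: worse on cost (847 vs 706).
#7: worse on cost (1303 vs 706).
No option dominates #2.

none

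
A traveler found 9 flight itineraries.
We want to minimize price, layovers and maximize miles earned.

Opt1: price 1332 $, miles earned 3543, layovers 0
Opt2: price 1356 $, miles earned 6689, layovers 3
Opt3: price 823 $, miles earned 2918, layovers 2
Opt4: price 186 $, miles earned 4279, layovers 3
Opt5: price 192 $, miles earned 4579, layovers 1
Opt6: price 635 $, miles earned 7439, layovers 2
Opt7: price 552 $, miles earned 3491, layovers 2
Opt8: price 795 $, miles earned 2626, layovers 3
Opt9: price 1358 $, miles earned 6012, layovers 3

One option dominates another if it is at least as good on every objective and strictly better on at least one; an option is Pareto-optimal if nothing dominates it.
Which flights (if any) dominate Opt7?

Opt5: price 192≤552, miles earned 4579≥3491, layovers 1≤2 — dominates Opt7.
Others (Opt1, Opt2, Opt3, Opt4, Opt6, Opt8, Opt9) are each worse than Opt7 on at least one objective.

Opt5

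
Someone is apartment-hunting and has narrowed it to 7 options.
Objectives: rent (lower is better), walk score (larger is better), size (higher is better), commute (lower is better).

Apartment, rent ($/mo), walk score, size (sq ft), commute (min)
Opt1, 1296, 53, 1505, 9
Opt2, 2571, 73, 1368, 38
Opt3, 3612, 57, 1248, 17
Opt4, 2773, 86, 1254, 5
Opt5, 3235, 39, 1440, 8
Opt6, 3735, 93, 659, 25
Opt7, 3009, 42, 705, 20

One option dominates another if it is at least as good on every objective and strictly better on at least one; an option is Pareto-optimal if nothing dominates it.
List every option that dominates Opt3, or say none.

Opt4: rent 2773≤3612, walk score 86≥57, size 1254≥1248, commute 5≤17 — dominates Opt3.
Others (Opt1, Opt2, Opt5, Opt6, Opt7) are each worse than Opt3 on at least one objective.

Opt4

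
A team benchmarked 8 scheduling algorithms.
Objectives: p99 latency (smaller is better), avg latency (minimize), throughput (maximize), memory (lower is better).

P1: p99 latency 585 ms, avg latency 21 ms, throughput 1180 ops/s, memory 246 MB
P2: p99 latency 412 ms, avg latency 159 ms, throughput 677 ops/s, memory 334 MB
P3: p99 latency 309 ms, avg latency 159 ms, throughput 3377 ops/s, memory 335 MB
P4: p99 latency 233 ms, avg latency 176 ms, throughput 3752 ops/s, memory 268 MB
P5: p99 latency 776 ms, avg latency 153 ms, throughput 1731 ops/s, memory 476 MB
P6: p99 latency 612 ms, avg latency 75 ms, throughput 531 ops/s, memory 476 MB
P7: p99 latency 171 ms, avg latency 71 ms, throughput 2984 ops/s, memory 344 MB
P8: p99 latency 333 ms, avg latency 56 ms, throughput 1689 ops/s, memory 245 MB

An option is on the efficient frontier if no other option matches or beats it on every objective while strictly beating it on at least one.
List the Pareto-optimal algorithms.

P1, P3, P4, P7, P8

P1: not dominated (best avg latency).
P2: dominated by P8 (p99 latency 333≤412, avg latency 56≤159, throughput 1689≥677, memory 245≤334).
P3: not dominated.
P4: not dominated (best throughput).
P5: dominated by P7 (p99 latency 171≤776, avg latency 71≤153, throughput 2984≥1731, memory 344≤476).
P6: dominated by P1 (p99 latency 585≤612, avg latency 21≤75, throughput 1180≥531, memory 246≤476).
P7: not dominated (best p99 latency).
P8: not dominated (best memory).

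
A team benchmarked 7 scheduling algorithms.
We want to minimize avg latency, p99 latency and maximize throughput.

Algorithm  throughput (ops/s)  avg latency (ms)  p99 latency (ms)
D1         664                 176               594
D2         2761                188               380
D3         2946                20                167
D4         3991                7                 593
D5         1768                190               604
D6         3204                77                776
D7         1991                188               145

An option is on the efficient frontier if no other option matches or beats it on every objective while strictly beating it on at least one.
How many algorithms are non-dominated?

D1: dominated by D3 (throughput 2946≥664, avg latency 20≤176, p99 latency 167≤594).
D2: dominated by D3 (throughput 2946≥2761, avg latency 20≤188, p99 latency 167≤380).
D3: not dominated.
D4: not dominated (best throughput).
D5: dominated by D2 (throughput 2761≥1768, avg latency 188≤190, p99 latency 380≤604).
D6: dominated by D4 (throughput 3991≥3204, avg latency 7≤77, p99 latency 593≤776).
D7: not dominated (best p99 latency).
Pareto-optimal: D3, D4, D7 → 3.

3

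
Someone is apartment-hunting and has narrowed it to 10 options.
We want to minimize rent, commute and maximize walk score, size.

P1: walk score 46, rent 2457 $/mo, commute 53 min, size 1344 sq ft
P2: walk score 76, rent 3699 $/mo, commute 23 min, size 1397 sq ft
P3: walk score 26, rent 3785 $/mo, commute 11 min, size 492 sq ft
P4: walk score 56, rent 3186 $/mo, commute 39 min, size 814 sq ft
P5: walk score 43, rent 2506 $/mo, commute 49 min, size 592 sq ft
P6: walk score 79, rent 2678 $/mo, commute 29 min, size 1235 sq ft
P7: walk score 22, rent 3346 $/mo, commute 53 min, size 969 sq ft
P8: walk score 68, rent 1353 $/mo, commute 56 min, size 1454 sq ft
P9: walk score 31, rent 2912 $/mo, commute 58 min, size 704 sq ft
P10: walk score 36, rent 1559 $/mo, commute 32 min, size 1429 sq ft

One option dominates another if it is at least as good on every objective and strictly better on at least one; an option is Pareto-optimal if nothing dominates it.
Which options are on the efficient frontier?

P1: not dominated.
P2: not dominated.
P3: not dominated (best commute).
P4: dominated by P6 (walk score 79≥56, rent 2678≤3186, commute 29≤39, size 1235≥814).
P5: not dominated.
P6: not dominated (best walk score).
P7: dominated by P1 (walk score 46≥22, rent 2457≤3346, commute 53≤53, size 1344≥969).
P8: not dominated (best rent).
P9: dominated by P1 (walk score 46≥31, rent 2457≤2912, commute 53≤58, size 1344≥704).
P10: not dominated.

P1, P2, P3, P5, P6, P8, P10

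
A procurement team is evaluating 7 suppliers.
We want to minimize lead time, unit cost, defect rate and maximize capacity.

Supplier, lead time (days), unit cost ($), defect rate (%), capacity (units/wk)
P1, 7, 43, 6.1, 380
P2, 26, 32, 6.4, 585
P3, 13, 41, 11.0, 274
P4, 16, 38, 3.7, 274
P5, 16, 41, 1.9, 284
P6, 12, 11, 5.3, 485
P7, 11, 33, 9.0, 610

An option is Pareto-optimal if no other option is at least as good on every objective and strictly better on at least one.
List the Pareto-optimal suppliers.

P1: not dominated (best lead time).
P2: not dominated.
P3: dominated by P6 (lead time 12≤13, unit cost 11≤41, defect rate 5.3≤11.0, capacity 485≥274).
P4: not dominated.
P5: not dominated (best defect rate).
P6: not dominated (best unit cost).
P7: not dominated (best capacity).

P1, P2, P4, P5, P6, P7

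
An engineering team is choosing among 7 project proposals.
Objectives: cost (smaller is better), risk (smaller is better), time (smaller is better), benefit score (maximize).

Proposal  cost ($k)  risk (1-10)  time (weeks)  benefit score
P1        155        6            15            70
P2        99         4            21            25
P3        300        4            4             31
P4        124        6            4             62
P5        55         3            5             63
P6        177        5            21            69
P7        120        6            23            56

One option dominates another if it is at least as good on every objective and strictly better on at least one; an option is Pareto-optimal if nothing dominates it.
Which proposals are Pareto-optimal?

P1: not dominated (best benefit score).
P2: dominated by P5 (cost 55≤99, risk 3≤4, time 5≤21, benefit score 63≥25).
P3: not dominated.
P4: not dominated.
P5: not dominated (best cost).
P6: not dominated.
P7: dominated by P5 (cost 55≤120, risk 3≤6, time 5≤23, benefit score 63≥56).

P1, P3, P4, P5, P6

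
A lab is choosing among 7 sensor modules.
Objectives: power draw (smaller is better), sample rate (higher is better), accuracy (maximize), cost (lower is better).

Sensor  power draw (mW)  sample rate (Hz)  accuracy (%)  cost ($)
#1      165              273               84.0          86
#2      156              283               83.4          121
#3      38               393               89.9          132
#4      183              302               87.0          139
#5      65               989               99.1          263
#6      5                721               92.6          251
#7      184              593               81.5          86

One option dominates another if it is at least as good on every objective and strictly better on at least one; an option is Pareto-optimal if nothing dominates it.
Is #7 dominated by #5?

No

#5 vs #7: #5 is worse on cost (263 vs 86), so it does not dominate #7.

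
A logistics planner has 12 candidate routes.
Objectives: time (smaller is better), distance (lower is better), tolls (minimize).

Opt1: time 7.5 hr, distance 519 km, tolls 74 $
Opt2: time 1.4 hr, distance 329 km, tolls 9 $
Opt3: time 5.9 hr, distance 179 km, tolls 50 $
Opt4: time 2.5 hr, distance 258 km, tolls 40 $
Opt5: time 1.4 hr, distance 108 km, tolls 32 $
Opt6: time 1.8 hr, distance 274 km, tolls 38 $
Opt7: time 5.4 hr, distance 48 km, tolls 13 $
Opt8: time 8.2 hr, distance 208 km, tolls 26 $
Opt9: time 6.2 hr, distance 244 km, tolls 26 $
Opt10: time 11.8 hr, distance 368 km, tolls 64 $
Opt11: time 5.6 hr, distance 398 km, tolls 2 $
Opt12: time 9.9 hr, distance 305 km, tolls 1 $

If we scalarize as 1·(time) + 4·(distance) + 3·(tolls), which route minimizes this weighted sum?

Opt7

Opt1: 1·7.5 + 4·519 + 3·74 = 2305.5
Opt2: 1·1.4 + 4·329 + 3·9 = 1344.4
Opt3: 1·5.9 + 4·179 + 3·50 = 871.9
Opt4: 1·2.5 + 4·258 + 3·40 = 1154.5
Opt5: 1·1.4 + 4·108 + 3·32 = 529.4
Opt6: 1·1.8 + 4·274 + 3·38 = 1211.8
Opt7: 1·5.4 + 4·48 + 3·13 = 236.4
Opt8: 1·8.2 + 4·208 + 3·26 = 918.2
Opt9: 1·6.2 + 4·244 + 3·26 = 1060.2
Opt10: 1·11.8 + 4·368 + 3·64 = 1675.8
Opt11: 1·5.6 + 4·398 + 3·2 = 1603.6
Opt12: 1·9.9 + 4·305 + 3·1 = 1232.9
Lowest: Opt7 at 236.4.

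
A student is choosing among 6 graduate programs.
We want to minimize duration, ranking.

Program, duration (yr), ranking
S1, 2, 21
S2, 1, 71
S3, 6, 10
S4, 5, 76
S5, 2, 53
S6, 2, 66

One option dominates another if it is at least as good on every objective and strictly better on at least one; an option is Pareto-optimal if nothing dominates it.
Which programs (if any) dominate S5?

S1

S1: duration 2≤2, ranking 21≤53 — dominates S5.
Others (S2, S3, S4, S6) are each worse than S5 on at least one objective.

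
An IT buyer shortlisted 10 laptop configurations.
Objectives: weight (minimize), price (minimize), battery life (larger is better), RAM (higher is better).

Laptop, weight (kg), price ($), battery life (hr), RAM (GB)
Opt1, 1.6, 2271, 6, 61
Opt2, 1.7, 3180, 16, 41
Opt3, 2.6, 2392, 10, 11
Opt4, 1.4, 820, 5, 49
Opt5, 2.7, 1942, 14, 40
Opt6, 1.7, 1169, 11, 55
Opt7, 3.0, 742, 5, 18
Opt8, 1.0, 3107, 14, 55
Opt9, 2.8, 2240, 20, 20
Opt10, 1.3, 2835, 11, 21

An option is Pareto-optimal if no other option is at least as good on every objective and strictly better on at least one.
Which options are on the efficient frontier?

Opt1, Opt2, Opt4, Opt5, Opt6, Opt7, Opt8, Opt9, Opt10

Opt1: not dominated (best RAM).
Opt2: not dominated.
Opt3: dominated by Opt6 (weight 1.7≤2.6, price 1169≤2392, battery life 11≥10, RAM 55≥11).
Opt4: not dominated.
Opt5: not dominated.
Opt6: not dominated.
Opt7: not dominated (best price).
Opt8: not dominated (best weight).
Opt9: not dominated (best battery life).
Opt10: not dominated.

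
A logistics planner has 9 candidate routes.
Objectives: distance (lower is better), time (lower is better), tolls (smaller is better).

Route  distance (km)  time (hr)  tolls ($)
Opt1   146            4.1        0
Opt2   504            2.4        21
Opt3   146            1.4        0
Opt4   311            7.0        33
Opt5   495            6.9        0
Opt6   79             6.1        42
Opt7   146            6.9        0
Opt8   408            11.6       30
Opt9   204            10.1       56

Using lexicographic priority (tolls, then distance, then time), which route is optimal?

First minimize tolls: best is 0, kept {Opt1, Opt3, Opt5, Opt7}.
Then minimize distance: best is 146, kept {Opt1, Opt3, Opt7}.
Then minimize time: best is 1.4, kept {Opt3}.

Opt3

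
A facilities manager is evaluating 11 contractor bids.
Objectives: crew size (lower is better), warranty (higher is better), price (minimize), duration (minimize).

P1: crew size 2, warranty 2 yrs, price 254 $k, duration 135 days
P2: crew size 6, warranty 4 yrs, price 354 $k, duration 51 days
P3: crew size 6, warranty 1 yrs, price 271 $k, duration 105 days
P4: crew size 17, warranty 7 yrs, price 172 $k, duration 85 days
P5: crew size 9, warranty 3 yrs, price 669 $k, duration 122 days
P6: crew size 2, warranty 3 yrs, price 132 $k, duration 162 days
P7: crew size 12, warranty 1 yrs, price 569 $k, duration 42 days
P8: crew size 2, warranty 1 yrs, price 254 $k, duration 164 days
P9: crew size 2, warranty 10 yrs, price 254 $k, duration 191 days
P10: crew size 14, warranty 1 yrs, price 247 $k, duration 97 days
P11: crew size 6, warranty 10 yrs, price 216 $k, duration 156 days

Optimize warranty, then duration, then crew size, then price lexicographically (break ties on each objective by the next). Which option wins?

P11

First maximize warranty: best is 10, kept {P9, P11}.
Then minimize duration: best is 156, kept {P11}.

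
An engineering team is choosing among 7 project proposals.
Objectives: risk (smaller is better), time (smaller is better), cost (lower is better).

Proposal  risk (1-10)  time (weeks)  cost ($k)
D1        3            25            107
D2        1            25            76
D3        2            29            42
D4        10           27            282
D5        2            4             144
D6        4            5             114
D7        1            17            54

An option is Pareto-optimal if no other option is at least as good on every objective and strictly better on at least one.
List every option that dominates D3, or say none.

D1: worse on risk (3 vs 2).
D2: worse on cost (76 vs 42).
D4: worse on risk (10 vs 2).
D5: worse on cost (144 vs 42).
D6: worse on risk (4 vs 2).
D7: worse on cost (54 vs 42).
No option dominates D3.

none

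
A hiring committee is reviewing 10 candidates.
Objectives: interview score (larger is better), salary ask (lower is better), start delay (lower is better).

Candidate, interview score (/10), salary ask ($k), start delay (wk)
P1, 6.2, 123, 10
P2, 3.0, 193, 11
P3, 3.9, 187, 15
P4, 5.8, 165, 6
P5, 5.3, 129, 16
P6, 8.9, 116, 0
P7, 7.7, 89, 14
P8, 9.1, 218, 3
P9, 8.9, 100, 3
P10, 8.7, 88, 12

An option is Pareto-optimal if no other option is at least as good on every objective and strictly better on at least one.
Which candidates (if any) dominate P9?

none

P1: worse on interview score (6.2 vs 8.9).
P2: worse on interview score (3.0 vs 8.9).
P3: worse on interview score (3.9 vs 8.9).
P4: worse on interview score (5.8 vs 8.9).
P5: worse on interview score (5.3 vs 8.9).
P6: worse on salary ask (116 vs 100).
P7: worse on interview score (7.7 vs 8.9).
P8: worse on salary ask (218 vs 100).
P10: worse on interview score (8.7 vs 8.9).
No option dominates P9.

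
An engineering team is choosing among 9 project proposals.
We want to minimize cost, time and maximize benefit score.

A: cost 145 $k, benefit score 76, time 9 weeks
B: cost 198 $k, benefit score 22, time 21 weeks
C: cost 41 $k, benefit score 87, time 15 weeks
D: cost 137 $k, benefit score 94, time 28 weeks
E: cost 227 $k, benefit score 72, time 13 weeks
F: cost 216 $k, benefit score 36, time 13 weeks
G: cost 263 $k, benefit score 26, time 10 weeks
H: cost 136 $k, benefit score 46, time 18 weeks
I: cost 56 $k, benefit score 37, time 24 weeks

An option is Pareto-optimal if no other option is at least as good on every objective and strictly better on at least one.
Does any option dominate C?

No

A: worse on cost (145 vs 41).
B: worse on cost (198 vs 41).
D: worse on cost (137 vs 41).
E: worse on cost (227 vs 41).
F: worse on cost (216 vs 41).
G: worse on cost (263 vs 41).
H: worse on cost (136 vs 41).
I: worse on cost (56 vs 41).
No option is at least as good as C on every objective and strictly better on one.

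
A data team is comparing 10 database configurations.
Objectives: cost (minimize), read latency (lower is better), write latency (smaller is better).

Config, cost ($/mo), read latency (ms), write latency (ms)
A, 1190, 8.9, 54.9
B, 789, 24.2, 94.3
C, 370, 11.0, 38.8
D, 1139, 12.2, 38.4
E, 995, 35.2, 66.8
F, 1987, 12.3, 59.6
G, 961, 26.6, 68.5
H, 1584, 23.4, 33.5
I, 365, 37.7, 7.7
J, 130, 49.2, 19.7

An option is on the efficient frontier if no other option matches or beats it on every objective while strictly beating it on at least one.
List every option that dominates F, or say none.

A: cost 1190≤1987, read latency 8.9≤12.3, write latency 54.9≤59.6 — dominates F.
C: cost 370≤1987, read latency 11.0≤12.3, write latency 38.8≤59.6 — dominates F.
D: cost 1139≤1987, read latency 12.2≤12.3, write latency 38.4≤59.6 — dominates F.
Others (B, E, G, H, I, J) are each worse than F on at least one objective.

A, C, D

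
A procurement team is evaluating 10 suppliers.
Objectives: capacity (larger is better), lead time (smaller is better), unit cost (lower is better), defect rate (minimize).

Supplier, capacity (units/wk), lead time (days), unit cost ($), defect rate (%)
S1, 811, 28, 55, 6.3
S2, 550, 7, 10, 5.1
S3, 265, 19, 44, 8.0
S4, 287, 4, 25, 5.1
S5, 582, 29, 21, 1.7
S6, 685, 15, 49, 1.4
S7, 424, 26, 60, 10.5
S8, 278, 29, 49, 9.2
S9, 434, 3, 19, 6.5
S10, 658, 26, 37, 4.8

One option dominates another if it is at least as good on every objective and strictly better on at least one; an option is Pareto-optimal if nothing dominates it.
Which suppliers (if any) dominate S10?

S1: worse on lead time (28 vs 26).
S2: worse on capacity (550 vs 658).
S3: worse on capacity (265 vs 658).
S4: worse on capacity (287 vs 658).
S5: worse on capacity (582 vs 658).
S6: worse on unit cost (49 vs 37).
S7: worse on capacity (424 vs 658).
S8: worse on capacity (278 vs 658).
S9: worse on capacity (434 vs 658).
No option dominates S10.

none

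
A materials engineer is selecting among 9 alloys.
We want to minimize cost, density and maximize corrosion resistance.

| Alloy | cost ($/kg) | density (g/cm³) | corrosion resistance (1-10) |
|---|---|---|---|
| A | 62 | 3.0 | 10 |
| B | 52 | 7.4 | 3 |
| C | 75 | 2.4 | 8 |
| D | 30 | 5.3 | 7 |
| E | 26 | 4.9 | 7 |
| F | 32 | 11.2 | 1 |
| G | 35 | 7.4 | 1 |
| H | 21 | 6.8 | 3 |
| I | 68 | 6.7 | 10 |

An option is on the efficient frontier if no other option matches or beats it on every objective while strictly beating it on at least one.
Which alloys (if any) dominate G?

D, E, H

D: cost 30≤35, density 5.3≤7.4, corrosion resistance 7≥1 — dominates G.
E: cost 26≤35, density 4.9≤7.4, corrosion resistance 7≥1 — dominates G.
H: cost 21≤35, density 6.8≤7.4, corrosion resistance 3≥1 — dominates G.
Others (A, B, C, F, I) are each worse than G on at least one objective.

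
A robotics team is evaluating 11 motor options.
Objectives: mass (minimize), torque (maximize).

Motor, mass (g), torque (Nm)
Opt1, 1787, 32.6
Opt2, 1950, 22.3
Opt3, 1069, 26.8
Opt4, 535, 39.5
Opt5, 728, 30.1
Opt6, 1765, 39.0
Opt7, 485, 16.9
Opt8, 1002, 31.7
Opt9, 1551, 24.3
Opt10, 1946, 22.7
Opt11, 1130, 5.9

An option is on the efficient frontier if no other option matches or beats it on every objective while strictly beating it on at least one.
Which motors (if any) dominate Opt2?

Opt1, Opt3, Opt4, Opt5, Opt6, Opt8, Opt9, Opt10

Opt1: mass 1787≤1950, torque 32.6≥22.3 — dominates Opt2.
Opt3: mass 1069≤1950, torque 26.8≥22.3 — dominates Opt2.
Opt4: mass 535≤1950, torque 39.5≥22.3 — dominates Opt2.
Opt5: mass 728≤1950, torque 30.1≥22.3 — dominates Opt2.
Opt6: mass 1765≤1950, torque 39.0≥22.3 — dominates Opt2.
Opt8: mass 1002≤1950, torque 31.7≥22.3 — dominates Opt2.
Opt9: mass 1551≤1950, torque 24.3≥22.3 — dominates Opt2.
Opt10: mass 1946≤1950, torque 22.7≥22.3 — dominates Opt2.
Others (Opt7, Opt11) are each worse than Opt2 on at least one objective.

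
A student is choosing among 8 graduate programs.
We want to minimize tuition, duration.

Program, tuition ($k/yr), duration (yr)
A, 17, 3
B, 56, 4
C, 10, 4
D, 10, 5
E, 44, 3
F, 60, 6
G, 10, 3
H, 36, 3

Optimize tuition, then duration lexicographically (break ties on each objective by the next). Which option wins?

G

First minimize tuition: best is 10, kept {C, D, G}.
Then minimize duration: best is 3, kept {G}.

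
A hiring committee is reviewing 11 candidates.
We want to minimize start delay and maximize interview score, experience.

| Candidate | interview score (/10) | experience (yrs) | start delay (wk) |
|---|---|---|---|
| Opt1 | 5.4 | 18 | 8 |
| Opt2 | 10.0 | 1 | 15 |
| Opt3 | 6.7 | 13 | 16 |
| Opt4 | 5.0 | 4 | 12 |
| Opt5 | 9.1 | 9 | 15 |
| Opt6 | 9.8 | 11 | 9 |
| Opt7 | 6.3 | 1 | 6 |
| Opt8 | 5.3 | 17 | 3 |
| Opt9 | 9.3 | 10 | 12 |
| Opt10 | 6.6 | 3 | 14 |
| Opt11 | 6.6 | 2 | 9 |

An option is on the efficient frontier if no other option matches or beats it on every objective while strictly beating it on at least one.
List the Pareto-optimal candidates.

Opt1: not dominated (best experience).
Opt2: not dominated (best interview score).
Opt3: not dominated.
Opt4: dominated by Opt1 (interview score 5.4≥5.0, experience 18≥4, start delay 8≤12).
Opt5: dominated by Opt6 (interview score 9.8≥9.1, experience 11≥9, start delay 9≤15).
Opt6: not dominated.
Opt7: not dominated.
Opt8: not dominated (best start delay).
Opt9: dominated by Opt6 (interview score 9.8≥9.3, experience 11≥10, start delay 9≤12).
Opt10: dominated by Opt6 (interview score 9.8≥6.6, experience 11≥3, start delay 9≤14).
Opt11: dominated by Opt6 (interview score 9.8≥6.6, experience 11≥2, start delay 9≤9).

Opt1, Opt2, Opt3, Opt6, Opt7, Opt8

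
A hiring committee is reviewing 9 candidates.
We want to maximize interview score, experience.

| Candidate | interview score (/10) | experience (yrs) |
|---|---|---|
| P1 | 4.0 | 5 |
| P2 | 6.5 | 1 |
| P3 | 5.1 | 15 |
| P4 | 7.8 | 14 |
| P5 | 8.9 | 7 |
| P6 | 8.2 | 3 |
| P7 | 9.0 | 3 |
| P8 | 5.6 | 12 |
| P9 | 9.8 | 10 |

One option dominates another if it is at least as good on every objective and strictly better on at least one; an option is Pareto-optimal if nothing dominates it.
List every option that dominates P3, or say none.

none

P1: worse on interview score (4.0 vs 5.1).
P2: worse on experience (1 vs 15).
P4: worse on experience (14 vs 15).
P5: worse on experience (7 vs 15).
P6: worse on experience (3 vs 15).
P7: worse on experience (3 vs 15).
P8: worse on experience (12 vs 15).
P9: worse on experience (10 vs 15).
No option dominates P3.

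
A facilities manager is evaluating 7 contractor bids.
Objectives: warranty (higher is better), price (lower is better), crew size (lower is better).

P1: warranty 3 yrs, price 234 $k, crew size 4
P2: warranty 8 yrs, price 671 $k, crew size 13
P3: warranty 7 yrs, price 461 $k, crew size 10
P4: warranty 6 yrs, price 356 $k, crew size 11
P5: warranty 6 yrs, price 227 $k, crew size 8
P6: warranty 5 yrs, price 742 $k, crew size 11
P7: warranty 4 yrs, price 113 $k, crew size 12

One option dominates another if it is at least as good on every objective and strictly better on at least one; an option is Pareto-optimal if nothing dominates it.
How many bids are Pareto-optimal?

5

P1: not dominated (best crew size).
P2: not dominated (best warranty).
P3: not dominated.
P4: dominated by P5 (warranty 6≥6, price 227≤356, crew size 8≤11).
P5: not dominated.
P6: dominated by P3 (warranty 7≥5, price 461≤742, crew size 10≤11).
P7: not dominated (best price).
Pareto-optimal: P1, P2, P3, P5, P7 → 5.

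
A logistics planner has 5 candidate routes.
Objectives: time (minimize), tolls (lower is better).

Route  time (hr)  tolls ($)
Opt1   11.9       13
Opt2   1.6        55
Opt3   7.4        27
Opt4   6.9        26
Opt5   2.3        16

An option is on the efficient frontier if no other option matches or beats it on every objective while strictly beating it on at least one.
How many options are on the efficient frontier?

Opt1: not dominated (best tolls).
Opt2: not dominated (best time).
Opt3: dominated by Opt4 (time 6.9≤7.4, tolls 26≤27).
Opt4: dominated by Opt5 (time 2.3≤6.9, tolls 16≤26).
Opt5: not dominated.
Pareto-optimal: Opt1, Opt2, Opt5 → 3.

3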